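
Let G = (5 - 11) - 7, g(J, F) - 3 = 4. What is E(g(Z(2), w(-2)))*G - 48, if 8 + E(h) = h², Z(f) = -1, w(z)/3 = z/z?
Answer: -581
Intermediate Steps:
w(z) = 3 (w(z) = 3*(z/z) = 3*1 = 3)
g(J, F) = 7 (g(J, F) = 3 + 4 = 7)
E(h) = -8 + h²
G = -13 (G = -6 - 7 = -13)
E(g(Z(2), w(-2)))*G - 48 = (-8 + 7²)*(-13) - 48 = (-8 + 49)*(-13) - 48 = 41*(-13) - 48 = -533 - 48 = -581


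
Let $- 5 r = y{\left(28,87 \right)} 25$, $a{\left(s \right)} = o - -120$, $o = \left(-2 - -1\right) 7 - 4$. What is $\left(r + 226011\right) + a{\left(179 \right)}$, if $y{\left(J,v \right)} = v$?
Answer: $225685$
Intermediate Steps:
$o = -11$ ($o = \left(-2 + 1\right) 7 - 4 = \left(-1\right) 7 - 4 = -7 - 4 = -11$)
$a{\left(s \right)} = 109$ ($a{\left(s \right)} = -11 - -120 = -11 + 120 = 109$)
$r = -435$ ($r = - \frac{87 \cdot 25}{5} = \left(- \frac{1}{5}\right) 2175 = -435$)
$\left(r + 226011\right) + a{\left(179 \right)} = \left(-435 + 226011\right) + 109 = 225576 + 109 = 225685$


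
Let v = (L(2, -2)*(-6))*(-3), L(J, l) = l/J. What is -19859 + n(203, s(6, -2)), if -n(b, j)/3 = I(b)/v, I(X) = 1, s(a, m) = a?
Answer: -119153/6 ≈ -19859.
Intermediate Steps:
v = -18 (v = (-2/2*(-6))*(-3) = (-2*1/2*(-6))*(-3) = -1*(-6)*(-3) = 6*(-3) = -18)
n(b, j) = 1/6 (n(b, j) = -3/(-18) = -3*(-1)/18 = -3*(-1/18) = 1/6)
-19859 + n(203, s(6, -2)) = -19859 + 1/6 = -119153/6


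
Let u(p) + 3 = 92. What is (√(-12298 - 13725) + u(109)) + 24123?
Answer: 24212 + I*√26023 ≈ 24212.0 + 161.32*I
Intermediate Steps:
u(p) = 89 (u(p) = -3 + 92 = 89)
(√(-12298 - 13725) + u(109)) + 24123 = (√(-12298 - 13725) + 89) + 24123 = (√(-26023) + 89) + 24123 = (I*√26023 + 89) + 24123 = (89 + I*√26023) + 24123 = 24212 + I*√26023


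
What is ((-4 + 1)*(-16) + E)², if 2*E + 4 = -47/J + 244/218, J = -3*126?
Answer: 14759603963329/6790419216 ≈ 2173.6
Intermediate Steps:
J = -378
E = -113569/82404 (E = -2 + (-47/(-378) + 244/218)/2 = -2 + (-47*(-1/378) + 244*(1/218))/2 = -2 + (47/378 + 122/109)/2 = -2 + (½)*(51239/41202) = -2 + 51239/82404 = -113569/82404 ≈ -1.3782)
((-4 + 1)*(-16) + E)² = ((-4 + 1)*(-16) - 113569/82404)² = (-3*(-16) - 113569/82404)² = (48 - 113569/82404)² = (3841823/82404)² = 14759603963329/6790419216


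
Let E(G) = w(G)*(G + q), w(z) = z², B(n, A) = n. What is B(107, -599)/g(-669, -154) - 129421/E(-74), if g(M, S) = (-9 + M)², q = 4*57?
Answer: -14850632359/96913338984 ≈ -0.15324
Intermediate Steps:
q = 228
E(G) = G²*(228 + G) (E(G) = G²*(G + 228) = G²*(228 + G))
B(107, -599)/g(-669, -154) - 129421/E(-74) = 107/((-9 - 669)²) - 129421*1/(5476*(228 - 74)) = 107/((-678)²) - 129421/(5476*154) = 107/459684 - 129421/843304 = -14850632359/96913338984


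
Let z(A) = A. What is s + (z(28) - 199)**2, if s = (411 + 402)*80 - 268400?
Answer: -174119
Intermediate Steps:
s = -203360 (s = 813*80 - 268400 = 65040 - 268400 = -203360)
s + (z(28) - 199)**2 = -203360 + (28 - 199)**2 = -203360 + (-171)**2 = -203360 + 29241 = -174119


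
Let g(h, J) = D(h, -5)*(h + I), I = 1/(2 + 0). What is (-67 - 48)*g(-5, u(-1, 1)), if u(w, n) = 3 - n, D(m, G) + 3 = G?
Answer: -4140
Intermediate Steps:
I = ½ (I = 1/2 = ½ ≈ 0.50000)
D(m, G) = -3 + G
g(h, J) = -4 - 8*h (g(h, J) = (-3 - 5)*(h + ½) = -8*(½ + h) = -4 - 8*h)
(-67 - 48)*g(-5, u(-1, 1)) = (-67 - 48)*(-4 - 8*(-5)) = -115*(-4 + 40) = -115*36 = -4140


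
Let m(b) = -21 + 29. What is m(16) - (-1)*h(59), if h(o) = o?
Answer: 67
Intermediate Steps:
m(b) = 8
m(16) - (-1)*h(59) = 8 - (-1)*59 = 8 - 1*(-59) = 8 + 59 = 67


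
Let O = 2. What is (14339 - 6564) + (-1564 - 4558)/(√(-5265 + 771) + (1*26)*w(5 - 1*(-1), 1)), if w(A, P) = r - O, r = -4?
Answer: 37518047/4805 + 3061*I*√4494/14415 ≈ 7808.1 + 14.235*I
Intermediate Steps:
w(A, P) = -6 (w(A, P) = -4 - 1*2 = -4 - 2 = -6)
(14339 - 6564) + (-1564 - 4558)/(√(-5265 + 771) + (1*26)*w(5 - 1*(-1), 1)) = (14339 - 6564) + (-1564 - 4558)/(√(-5265 + 771) + (1*26)*(-6)) = 7775 - 6122/(√(-4494) + 26*(-6)) = 7775 - 6122/(I*√4494 - 156) = 7775 - 6122/(-156 + I*√4494)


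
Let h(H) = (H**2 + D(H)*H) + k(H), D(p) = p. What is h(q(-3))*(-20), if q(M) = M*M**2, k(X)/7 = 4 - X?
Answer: -33500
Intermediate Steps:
k(X) = 28 - 7*X (k(X) = 7*(4 - X) = 28 - 7*X)
q(M) = M**3
h(H) = 28 - 7*H + 2*H**2 (h(H) = (H**2 + H*H) + (28 - 7*H) = (H**2 + H**2) + (28 - 7*H) = 2*H**2 + (28 - 7*H) = 28 - 7*H + 2*H**2)
h(q(-3))*(-20) = (28 - 7*(-3)**3 + 2*((-3)**3)**2)*(-20) = (28 - 7*(-27) + 2*(-27)**2)*(-20) = (28 + 189 + 2*729)*(-20) = (28 + 189 + 1458)*(-20) = 1675*(-20) = -33500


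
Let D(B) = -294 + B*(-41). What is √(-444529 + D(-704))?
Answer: I*√415959 ≈ 644.95*I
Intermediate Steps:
D(B) = -294 - 41*B
√(-444529 + D(-704)) = √(-444529 + (-294 - 41*(-704))) = √(-444529 + (-294 + 28864)) = √(-444529 + 28570) = √(-415959) = I*√415959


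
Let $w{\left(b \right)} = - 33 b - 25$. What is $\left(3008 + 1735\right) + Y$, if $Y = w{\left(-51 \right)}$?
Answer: $6401$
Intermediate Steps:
$w{\left(b \right)} = -25 - 33 b$
$Y = 1658$ ($Y = -25 - -1683 = -25 + 1683 = 1658$)
$\left(3008 + 1735\right) + Y = \left(3008 + 1735\right) + 1658 = 4743 + 1658 = 6401$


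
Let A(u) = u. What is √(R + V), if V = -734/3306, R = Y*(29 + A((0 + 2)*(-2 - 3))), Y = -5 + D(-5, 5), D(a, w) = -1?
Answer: I*√312101277/1653 ≈ 10.687*I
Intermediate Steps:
Y = -6 (Y = -5 - 1 = -6)
R = -114 (R = -6*(29 + (0 + 2)*(-2 - 3)) = -6*(29 + 2*(-5)) = -6*(29 - 10) = -6*19 = -114)
V = -367/1653 (V = -734*1/3306 = -367/1653 ≈ -0.22202)
√(R + V) = √(-114 - 367/1653) = √(-188809/1653) = I*√312101277/1653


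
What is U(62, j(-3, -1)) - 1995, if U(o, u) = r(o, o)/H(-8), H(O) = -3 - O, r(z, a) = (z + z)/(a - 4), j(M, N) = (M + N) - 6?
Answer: -289213/145 ≈ -1994.6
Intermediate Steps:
j(M, N) = -6 + M + N
r(z, a) = 2*z/(-4 + a) (r(z, a) = (2*z)/(-4 + a) = 2*z/(-4 + a))
U(o, u) = 2*o/(5*(-4 + o)) (U(o, u) = (2*o/(-4 + o))/(-3 - 1*(-8)) = (2*o/(-4 + o))/(-3 + 8) = (2*o/(-4 + o))/5 = (2*o/(-4 + o))*(⅕) = 2*o/(5*(-4 + o)))
U(62, j(-3, -1)) - 1995 = (⅖)*62/(-4 + 62) - 1995 = (⅖)*62/58 - 1995 = (⅖)*62*(1/58) - 1995 = 62/145 - 1995 = -289213/145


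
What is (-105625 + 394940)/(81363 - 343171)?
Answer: -289315/261808 ≈ -1.1051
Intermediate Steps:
(-105625 + 394940)/(81363 - 343171) = 289315/(-261808) = 289315*(-1/261808) = -289315/261808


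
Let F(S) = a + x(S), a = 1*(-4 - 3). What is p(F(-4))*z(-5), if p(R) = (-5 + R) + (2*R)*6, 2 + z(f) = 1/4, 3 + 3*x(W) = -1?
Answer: 595/3 ≈ 198.33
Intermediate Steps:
x(W) = -4/3 (x(W) = -1 + (⅓)*(-1) = -1 - ⅓ = -4/3)
z(f) = -7/4 (z(f) = -2 + 1/4 = -2 + ¼ = -7/4)
a = -7 (a = 1*(-7) = -7)
F(S) = -25/3 (F(S) = -7 - 4/3 = -25/3)
p(R) = -5 + 13*R (p(R) = (-5 + R) + 12*R = -5 + 13*R)
p(F(-4))*z(-5) = (-5 + 13*(-25/3))*(-7/4) = (-5 - 325/3)*(-7/4) = -340/3*(-7/4) = 595/3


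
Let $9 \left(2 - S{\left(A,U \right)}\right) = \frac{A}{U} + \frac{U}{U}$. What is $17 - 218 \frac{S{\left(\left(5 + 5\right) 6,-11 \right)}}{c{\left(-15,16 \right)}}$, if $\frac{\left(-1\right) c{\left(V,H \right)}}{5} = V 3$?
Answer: $\frac{324829}{22275} \approx 14.583$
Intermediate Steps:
$S{\left(A,U \right)} = \frac{17}{9} - \frac{A}{9 U}$ ($S{\left(A,U \right)} = 2 - \frac{\frac{A}{U} + \frac{U}{U}}{9} = 2 - \frac{\frac{A}{U} + 1}{9} = 2 - \frac{1 + \frac{A}{U}}{9} = 2 - \left(\frac{1}{9} + \frac{A}{9 U}\right) = \frac{17}{9} - \frac{A}{9 U}$)
$c{\left(V,H \right)} = - 15 V$ ($c{\left(V,H \right)} = - 5 V 3 = - 5 \cdot 3 V = - 15 V$)
$17 - 218 \frac{S{\left(\left(5 + 5\right) 6,-11 \right)}}{c{\left(-15,16 \right)}} = 17 - 218 \frac{\frac{1}{9} \frac{1}{-11} \left(- \left(5 + 5\right) 6 + 17 \left(-11\right)\right)}{\left(-15\right) \left(-15\right)} = 17 - 218 \frac{\frac{1}{9} \left(- \frac{1}{11}\right) \left(- 10 \cdot 6 - 187\right)}{225} = 17 - 218 \cdot \frac{1}{9} \left(- \frac{1}{11}\right) \left(\left(-1\right) 60 - 187\right) \frac{1}{225} = 17 - 218 \cdot \frac{1}{9} \left(- \frac{1}{11}\right) \left(-60 - 187\right) \frac{1}{225} = 17 - 218 \cdot \frac{1}{9} \left(- \frac{1}{11}\right) \left(-247\right) \frac{1}{225} = 17 - 218 \cdot \frac{247}{99} \cdot \frac{1}{225} = 17 - \frac{53846}{22275} = \frac{324829}{22275}$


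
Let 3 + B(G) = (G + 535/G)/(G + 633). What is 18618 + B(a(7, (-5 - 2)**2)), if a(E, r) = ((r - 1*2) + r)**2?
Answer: 1689738403351/90768384 ≈ 18616.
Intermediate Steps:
a(E, r) = (-2 + 2*r)**2 (a(E, r) = ((r - 2) + r)**2 = ((-2 + r) + r)**2 = (-2 + 2*r)**2)
B(G) = -3 + (G + 535/G)/(633 + G) (B(G) = -3 + (G + 535/G)/(G + 633) = -3 + (G + 535/G)/(633 + G))
18618 + B(a(7, (-5 - 2)**2)) = 18618 + (535 - 7596*(-1 + (-5 - 2)**2)**2 - 2*16*(-1 + (-5 - 2)**2)**4)/(((4*(-1 + (-5 - 2)**2)**2))*(633 + 4*(-1 + (-5 - 2)**2)**2)) = 18618 + (535 - 7596*(-1 + (-7)**2)**2 - 2*16*(-1 + (-7)**2)**4)/(((4*(-1 + (-7)**2)**2))*(633 + 4*(-1 + (-7)**2)**2)) = 18618 + (535 - 7596*(-1 + 49)**2 - 2*16*(-1 + 49)**4)/(((4*(-1 + 49)**2))*(633 + 4*(-1 + 49)**2)) = 18618 + (535 - 7596*48**2 - 2*(4*48**2)**2)/(((4*48**2))*(633 + 4*48**2)) = 18618 + (535 - 7596*2304 - 2*(4*2304)**2)/(((4*2304))*(633 + 4*2304)) = 18618 + (535 - 1899*9216 - 2*9216**2)/(9216*(633 + 9216)) = 18618 + (1/9216)*(535 - 17501184 - 2*84934656)/9849 = 18618 + (1/9216)*(1/9849)*(535 - 17501184 - 169869312) = 18618 + (1/9216)*(1/9849)*(-187369961) = 18618 - 187369961/90768384 = 1689738403351/90768384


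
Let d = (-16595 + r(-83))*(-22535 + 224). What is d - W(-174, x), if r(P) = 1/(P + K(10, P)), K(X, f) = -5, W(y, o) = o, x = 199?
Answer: 32582096759/88 ≈ 3.7025e+8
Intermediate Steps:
r(P) = 1/(-5 + P) (r(P) = 1/(P - 5) = 1/(-5 + P))
d = 32582114271/88 (d = (-16595 + 1/(-5 - 83))*(-22535 + 224) = (-16595 + 1/(-88))*(-22311) = (-16595 - 1/88)*(-22311) = -1460361/88*(-22311) = 32582114271/88 ≈ 3.7025e+8)
d - W(-174, x) = 32582114271/88 - 1*199 = 32582114271/88 - 199 = 32582096759/88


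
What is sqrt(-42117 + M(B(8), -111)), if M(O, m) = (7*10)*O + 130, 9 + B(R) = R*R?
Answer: I*sqrt(38137) ≈ 195.29*I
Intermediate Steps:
B(R) = -9 + R**2 (B(R) = -9 + R*R = -9 + R**2)
M(O, m) = 130 + 70*O (M(O, m) = 70*O + 130 = 130 + 70*O)
sqrt(-42117 + M(B(8), -111)) = sqrt(-42117 + (130 + 70*(-9 + 8**2))) = sqrt(-42117 + (130 + 70*(-9 + 64))) = sqrt(-42117 + (130 + 70*55)) = sqrt(-42117 + (130 + 3850)) = sqrt(-42117 + 3980) = sqrt(-38137) = I*sqrt(38137)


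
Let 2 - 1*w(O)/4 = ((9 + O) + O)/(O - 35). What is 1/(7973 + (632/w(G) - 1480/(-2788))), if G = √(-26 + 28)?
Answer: 3907619677/31431055521809 + 971618*√2/31431055521809 ≈ 0.00012437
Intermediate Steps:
G = √2 ≈ 1.4142
w(O) = 8 - 4*(9 + 2*O)/(-35 + O) (w(O) = 8 - 4*((9 + O) + O)/(O - 35) = 8 - 4*(9 + 2*O)/(-35 + O))
1/(7973 + (632/w(G) - 1480/(-2788))) = 1/(7973 + (632/((-316/(-35 + √2))) - 1480/(-2788))) = 1/(7973 + (632*(35/316 - √2/316) - 1480*(-1/2788))) = 1/(7973 + ((70 - 2*√2) + 370/697)) = 1/(7973 + (49160/697 - 2*√2)) = 1/(5606341/697 - 2*√2)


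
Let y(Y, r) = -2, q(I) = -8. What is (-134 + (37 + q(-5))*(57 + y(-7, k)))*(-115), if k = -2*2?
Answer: -168015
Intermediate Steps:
k = -4
(-134 + (37 + q(-5))*(57 + y(-7, k)))*(-115) = (-134 + (37 - 8)*(57 - 2))*(-115) = (-134 + 29*55)*(-115) = (-134 + 1595)*(-115) = 1461*(-115) = -168015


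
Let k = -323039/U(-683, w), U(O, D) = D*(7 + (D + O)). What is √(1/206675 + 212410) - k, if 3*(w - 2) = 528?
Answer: -323039/88644 + 3*√40324438935613/41335 ≈ 457.24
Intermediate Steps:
w = 178 (w = 2 + (⅓)*528 = 2 + 176 = 178)
U(O, D) = D*(7 + D + O)
k = 323039/88644 (k = -323039*1/(178*(7 + 178 - 683)) = -323039/(178*(-498)) = -323039/(-88644) = -323039*(-1/88644) = 323039/88644 ≈ 3.6442)
√(1/206675 + 212410) - k = √(1/206675 + 212410) - 1*323039/88644 = √(1/206675 + 212410) - 323039/88644 = √(43899836751/206675) - 323039/88644 = 3*√40324438935613/41335 - 323039/88644 = -323039/88644 + 3*√40324438935613/41335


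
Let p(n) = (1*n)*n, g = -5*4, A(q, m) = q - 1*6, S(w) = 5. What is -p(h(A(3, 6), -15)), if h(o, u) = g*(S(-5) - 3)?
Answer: -1600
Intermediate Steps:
A(q, m) = -6 + q (A(q, m) = q - 6 = -6 + q)
g = -20
h(o, u) = -40 (h(o, u) = -20*(5 - 3) = -20*2 = -40)
p(n) = n² (p(n) = n*n = n²)
-p(h(A(3, 6), -15)) = -1*(-40)² = -1*1600 = -1600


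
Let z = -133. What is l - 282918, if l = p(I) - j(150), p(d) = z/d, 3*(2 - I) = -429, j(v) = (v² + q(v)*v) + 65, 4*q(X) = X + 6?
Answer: -45143418/145 ≈ -3.1133e+5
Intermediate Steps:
q(X) = 3/2 + X/4 (q(X) = (X + 6)/4 = (6 + X)/4 = 3/2 + X/4)
j(v) = 65 + v² + v*(3/2 + v/4) (j(v) = (v² + (3/2 + v/4)*v) + 65 = (v² + v*(3/2 + v/4)) + 65 = 65 + v² + v*(3/2 + v/4))
I = 145 (I = 2 - ⅓*(-429) = 2 + 143 = 145)
p(d) = -133/d
l = -4120308/145 (l = -133/145 - (65 + (3/2)*150 + (5/4)*150²) = -133*1/145 - (65 + 225 + (5/4)*22500) = -133/145 - (65 + 225 + 28125) = -133/145 - 1*28415 = -133/145 - 28415 = -4120308/145 ≈ -28416.)
l - 282918 = -4120308/145 - 282918 = -45143418/145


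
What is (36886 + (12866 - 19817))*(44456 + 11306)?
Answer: 1669235470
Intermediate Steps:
(36886 + (12866 - 19817))*(44456 + 11306) = (36886 - 6951)*55762 = 29935*55762 = 1669235470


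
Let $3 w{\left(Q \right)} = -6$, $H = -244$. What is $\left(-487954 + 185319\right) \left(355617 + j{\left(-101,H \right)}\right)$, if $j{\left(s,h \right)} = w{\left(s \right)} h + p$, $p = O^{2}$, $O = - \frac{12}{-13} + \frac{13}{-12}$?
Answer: $- \frac{2622686934469675}{24336} \approx -1.0777 \cdot 10^{11}$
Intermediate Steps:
$O = - \frac{25}{156}$ ($O = \left(-12\right) \left(- \frac{1}{13}\right) + 13 \left(- \frac{1}{12}\right) = \frac{12}{13} - \frac{13}{12} = - \frac{25}{156} \approx -0.16026$)
$w{\left(Q \right)} = -2$ ($w{\left(Q \right)} = \frac{1}{3} \left(-6\right) = -2$)
$p = \frac{625}{24336}$ ($p = \left(- \frac{25}{156}\right)^{2} = \frac{625}{24336} \approx 0.025682$)
$j{\left(s,h \right)} = \frac{625}{24336} - 2 h$ ($j{\left(s,h \right)} = - 2 h + \frac{625}{24336} = \frac{625}{24336} - 2 h$)
$\left(-487954 + 185319\right) \left(355617 + j{\left(-101,H \right)}\right) = \left(-487954 + 185319\right) \left(355617 + \left(\frac{625}{24336} - -488\right)\right) = - 302635 \left(355617 + \left(\frac{625}{24336} + 488\right)\right) = - 302635 \left(355617 + \frac{11876593}{24336}\right) = \left(-302635\right) \frac{8666171905}{24336} = - \frac{2622686934469675}{24336}$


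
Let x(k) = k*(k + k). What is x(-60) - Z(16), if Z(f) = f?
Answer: 7184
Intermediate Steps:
x(k) = 2*k² (x(k) = k*(2*k) = 2*k²)
x(-60) - Z(16) = 2*(-60)² - 1*16 = 2*3600 - 16 = 7200 - 16 = 7184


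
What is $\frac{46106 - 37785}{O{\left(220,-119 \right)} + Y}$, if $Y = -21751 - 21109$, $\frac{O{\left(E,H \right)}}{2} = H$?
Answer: $- \frac{8321}{43098} \approx -0.19307$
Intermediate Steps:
$O{\left(E,H \right)} = 2 H$
$Y = -42860$ ($Y = -21751 - 21109 = -42860$)
$\frac{46106 - 37785}{O{\left(220,-119 \right)} + Y} = \frac{46106 - 37785}{2 \left(-119\right) - 42860} = \frac{8321}{-238 - 42860} = \frac{8321}{-43098} = 8321 \left(- \frac{1}{43098}\right) = - \frac{8321}{43098}$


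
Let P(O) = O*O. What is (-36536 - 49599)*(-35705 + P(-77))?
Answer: 2564755760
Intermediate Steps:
P(O) = O²
(-36536 - 49599)*(-35705 + P(-77)) = (-36536 - 49599)*(-35705 + (-77)²) = -86135*(-35705 + 5929) = -86135*(-29776) = 2564755760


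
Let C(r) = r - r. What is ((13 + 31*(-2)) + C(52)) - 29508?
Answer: -29557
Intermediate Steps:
C(r) = 0
((13 + 31*(-2)) + C(52)) - 29508 = ((13 + 31*(-2)) + 0) - 29508 = ((13 - 62) + 0) - 29508 = (-49 + 0) - 29508 = -49 - 29508 = -29557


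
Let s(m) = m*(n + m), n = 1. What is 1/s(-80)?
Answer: 1/6320 ≈ 0.00015823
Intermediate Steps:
s(m) = m*(1 + m)
1/s(-80) = 1/(-80*(1 - 80)) = 1/(-80*(-79)) = 1/6320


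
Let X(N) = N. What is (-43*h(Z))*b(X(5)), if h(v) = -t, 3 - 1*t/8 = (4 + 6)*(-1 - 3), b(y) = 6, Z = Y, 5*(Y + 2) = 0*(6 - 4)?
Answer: 88752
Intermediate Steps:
Y = -2 (Y = -2 + (0*(6 - 4))/5 = -2 + (0*2)/5 = -2 + (⅕)*0 = -2 + 0 = -2)
Z = -2
t = 344 (t = 24 - 8*(4 + 6)*(-1 - 3) = 24 - 80*(-4) = 24 - 8*(-40) = 24 + 320 = 344)
h(v) = -344 (h(v) = -1*344 = -344)
(-43*h(Z))*b(X(5)) = -43*(-344)*6 = 14792*6 = 88752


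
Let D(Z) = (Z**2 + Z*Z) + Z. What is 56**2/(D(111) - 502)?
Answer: 3136/24251 ≈ 0.12931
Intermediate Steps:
D(Z) = Z + 2*Z**2 (D(Z) = (Z**2 + Z**2) + Z = 2*Z**2 + Z = Z + 2*Z**2)
56**2/(D(111) - 502) = 56**2/(111*(1 + 2*111) - 502) = 3136/(111*(1 + 222) - 502) = 3136/(111*223 - 502) = 3136/(24753 - 502) = 3136/24251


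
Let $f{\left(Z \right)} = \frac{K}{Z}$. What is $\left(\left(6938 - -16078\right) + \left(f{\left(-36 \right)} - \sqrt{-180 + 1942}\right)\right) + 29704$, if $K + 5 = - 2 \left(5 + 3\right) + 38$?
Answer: $\frac{1897903}{36} - \sqrt{1762} \approx 52678.0$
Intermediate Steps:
$K = 17$ ($K = -5 + \left(- 2 \left(5 + 3\right) + 38\right) = -5 + \left(\left(-2\right) 8 + 38\right) = -5 + \left(-16 + 38\right) = -5 + 22 = 17$)
$f{\left(Z \right)} = \frac{17}{Z}$
$\left(\left(6938 - -16078\right) + \left(f{\left(-36 \right)} - \sqrt{-180 + 1942}\right)\right) + 29704 = \left(\left(6938 - -16078\right) + \left(\frac{17}{-36} - \sqrt{-180 + 1942}\right)\right) + 29704 = \left(\left(6938 + 16078\right) + \left(17 \left(- \frac{1}{36}\right) - \sqrt{1762}\right)\right) + 29704 = \left(23016 - \left(\frac{17}{36} + \sqrt{1762}\right)\right) + 29704 = \left(\frac{828559}{36} - \sqrt{1762}\right) + 29704 = \frac{1897903}{36} - \sqrt{1762}$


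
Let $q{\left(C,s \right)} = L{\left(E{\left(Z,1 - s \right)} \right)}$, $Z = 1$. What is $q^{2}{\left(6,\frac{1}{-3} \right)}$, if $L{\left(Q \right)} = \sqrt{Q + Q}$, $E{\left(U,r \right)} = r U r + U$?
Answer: $\frac{50}{9} \approx 5.5556$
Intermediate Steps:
$E{\left(U,r \right)} = U + U r^{2}$ ($E{\left(U,r \right)} = U r r + U = U r^{2} + U = U + U r^{2}$)
$L{\left(Q \right)} = \sqrt{2} \sqrt{Q}$ ($L{\left(Q \right)} = \sqrt{2 Q} = \sqrt{2} \sqrt{Q}$)
$q{\left(C,s \right)} = \sqrt{2} \sqrt{1 + \left(1 - s\right)^{2}}$ ($q{\left(C,s \right)} = \sqrt{2} \sqrt{1 \left(1 + \left(1 - s\right)^{2}\right)} = \sqrt{2} \sqrt{1 + \left(1 - s\right)^{2}}$)
$q^{2}{\left(6,\frac{1}{-3} \right)} = \left(\sqrt{2 + 2 \left(-1 + \frac{1}{-3}\right)^{2}}\right)^{2} = \left(\sqrt{2 + 2 \left(-1 - \frac{1}{3}\right)^{2}}\right)^{2} = \left(\sqrt{2 + 2 \left(- \frac{4}{3}\right)^{2}}\right)^{2} = \left(\sqrt{2 + 2 \cdot \frac{16}{9}}\right)^{2} = \left(\sqrt{2 + \frac{32}{9}}\right)^{2} = \left(\sqrt{\frac{50}{9}}\right)^{2} = \left(\frac{5 \sqrt{2}}{3}\right)^{2} = \frac{50}{9}$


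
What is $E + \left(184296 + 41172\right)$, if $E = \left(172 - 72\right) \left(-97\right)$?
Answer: $215768$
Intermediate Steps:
$E = -9700$ ($E = 100 \left(-97\right) = -9700$)
$E + \left(184296 + 41172\right) = -9700 + \left(184296 + 41172\right) = -9700 + 225468 = 215768$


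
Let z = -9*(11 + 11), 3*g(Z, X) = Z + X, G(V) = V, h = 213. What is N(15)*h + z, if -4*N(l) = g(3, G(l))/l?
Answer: -2193/10 ≈ -219.30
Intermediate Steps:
g(Z, X) = X/3 + Z/3 (g(Z, X) = (Z + X)/3 = (X + Z)/3 = X/3 + Z/3)
N(l) = -(1 + l/3)/(4*l) (N(l) = -(l/3 + (⅓)*3)/(4*l) = -(l/3 + 1)/(4*l) = -(1 + l/3)/(4*l))
z = -198 (z = -9*22 = -198)
N(15)*h + z = ((1/12)*(-3 - 1*15)/15)*213 - 198 = ((1/12)*(1/15)*(-3 - 15))*213 - 198 = ((1/12)*(1/15)*(-18))*213 - 198 = -⅒*213 - 198 = -213/10 - 198 = -2193/10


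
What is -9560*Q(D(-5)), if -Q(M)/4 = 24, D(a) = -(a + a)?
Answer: 917760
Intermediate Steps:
D(a) = -2*a
Q(M) = -96 (Q(M) = -4*24 = -96)
-9560*Q(D(-5)) = -9560*(-96) = 917760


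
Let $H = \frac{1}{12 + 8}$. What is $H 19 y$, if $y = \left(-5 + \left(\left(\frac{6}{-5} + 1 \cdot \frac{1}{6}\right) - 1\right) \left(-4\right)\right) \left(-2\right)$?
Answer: $- \frac{893}{150} \approx -5.9533$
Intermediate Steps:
$y = - \frac{94}{15}$ ($y = \left(-5 + \left(\left(6 \left(- \frac{1}{5}\right) + 1 \cdot \frac{1}{6}\right) - 1\right) \left(-4\right)\right) \left(-2\right) = \left(-5 + \left(\left(- \frac{6}{5} + \frac{1}{6}\right) - 1\right) \left(-4\right)\right) \left(-2\right) = \left(-5 + \left(- \frac{31}{30} - 1\right) \left(-4\right)\right) \left(-2\right) = \left(-5 - - \frac{122}{15}\right) \left(-2\right) = \left(-5 + \frac{122}{15}\right) \left(-2\right) = \frac{47}{15} \left(-2\right) = - \frac{94}{15} \approx -6.2667$)
$H = \frac{1}{20} \approx 0.05$
$H 19 y = \frac{1}{20} \cdot 19 \left(- \frac{94}{15}\right) = \frac{19}{20} \left(- \frac{94}{15}\right) = - \frac{893}{150}$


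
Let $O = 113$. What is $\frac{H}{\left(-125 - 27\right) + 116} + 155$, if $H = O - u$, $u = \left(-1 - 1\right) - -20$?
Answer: $\frac{5485}{36} \approx 152.36$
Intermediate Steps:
$u = 18$ ($u = -2 + 20 = 18$)
$H = 95$ ($H = 113 - 18 = 95$)
$\frac{H}{\left(-125 - 27\right) + 116} + 155 = \frac{1}{\left(-125 - 27\right) + 116} \cdot 95 + 155 = \frac{1}{-152 + 116} \cdot 95 + 155 = \frac{1}{-36} \cdot 95 + 155 = \left(- \frac{1}{36}\right) 95 + 155 = - \frac{95}{36} + 155 = \frac{5485}{36}$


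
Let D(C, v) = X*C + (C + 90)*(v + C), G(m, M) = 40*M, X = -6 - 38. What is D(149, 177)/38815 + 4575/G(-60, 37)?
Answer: 8091099/1641320 ≈ 4.9296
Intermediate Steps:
X = -44
D(C, v) = -44*C + (90 + C)*(C + v) (D(C, v) = -44*C + (C + 90)*(v + C) = -44*C + (90 + C)*(C + v))
D(149, 177)/38815 + 4575/G(-60, 37) = (149² + 46*149 + 90*177 + 149*177)/38815 + 4575/((40*37)) = (22201 + 6854 + 15930 + 26373)*(1/38815) + 4575/1480 = 71358*(1/38815) + 4575*(1/1480) = 10194/5545 + 915/296 = 8091099/1641320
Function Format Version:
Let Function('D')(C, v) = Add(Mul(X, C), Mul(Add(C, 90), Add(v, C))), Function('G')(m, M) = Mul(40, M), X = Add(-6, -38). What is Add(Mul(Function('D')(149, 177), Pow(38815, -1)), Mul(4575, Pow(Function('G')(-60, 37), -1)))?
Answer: Rational(8091099, 1641320) ≈ 4.9296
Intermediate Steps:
X = -44
Function('D')(C, v) = Add(Mul(-44, C), Mul(Add(90, C), Add(C, v))) (Function('D')(C, v) = Add(Mul(-44, C), Mul(Add(C, 90), Add(v, C))) = Add(Mul(-44, C), Mul(Add(90, C), Add(C, v))))
Add(Mul(Function('D')(149, 177), Pow(38815, -1)), Mul(4575, Pow(Function('G')(-60, 37), -1))) = Add(Mul(Add(Pow(149, 2), Mul(46, 149), Mul(90, 177), Mul(149, 177)), Pow(38815, -1)), Mul(4575, Pow(Mul(40, 37), -1))) = Add(Mul(Add(22201, 6854, 15930, 26373), Rational(1, 38815)), Mul(4575, Pow(1480, -1))) = Add(Mul(71358, Rational(1, 38815)), Mul(4575, Rational(1, 1480))) = Add(Rational(10194, 5545), Rational(915, 296)) = Rational(8091099, 1641320)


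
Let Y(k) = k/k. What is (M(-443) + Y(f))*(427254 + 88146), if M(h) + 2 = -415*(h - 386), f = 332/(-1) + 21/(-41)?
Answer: 177315123600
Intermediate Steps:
f = -13633/41 (f = 332*(-1) + 21*(-1/41) = -332 - 21/41 = -13633/41 ≈ -332.51)
M(h) = 160188 - 415*h (M(h) = -2 - 415*(h - 386) = -2 - 415*(-386 + h) = -2 + (160190 - 415*h) = 160188 - 415*h)
Y(k) = 1
(M(-443) + Y(f))*(427254 + 88146) = ((160188 - 415*(-443)) + 1)*(427254 + 88146) = ((160188 + 183845) + 1)*515400 = (344033 + 1)*515400 = 344034*515400 = 177315123600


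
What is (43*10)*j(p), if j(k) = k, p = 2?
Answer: 860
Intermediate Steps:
(43*10)*j(p) = (43*10)*2 = 430*2 = 860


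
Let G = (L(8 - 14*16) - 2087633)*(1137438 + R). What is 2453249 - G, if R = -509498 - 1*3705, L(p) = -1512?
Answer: 1304119882324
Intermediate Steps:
R = -513203 (R = -509498 - 3705 = -513203)
G = -1304117429075 (G = (-1512 - 2087633)*(1137438 - 513203) = -2089145*624235 = -1304117429075)
2453249 - G = 2453249 - 1*(-1304117429075) = 2453249 + 1304117429075 = 1304119882324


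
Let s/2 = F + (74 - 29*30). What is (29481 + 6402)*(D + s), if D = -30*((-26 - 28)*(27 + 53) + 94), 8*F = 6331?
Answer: 18195659289/4 ≈ 4.5489e+9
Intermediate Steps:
F = 6331/8 (F = (⅛)*6331 = 6331/8 ≈ 791.38)
D = 126780 (D = -30*(-54*80 + 94) = -30*(-4320 + 94) = -30*(-4226) = 126780)
s = -37/4 (s = 2*(6331/8 + (74 - 29*30)) = 2*(6331/8 + (74 - 870)) = 2*(6331/8 - 796) = 2*(-37/8) = -37/4 ≈ -9.2500)
(29481 + 6402)*(D + s) = (29481 + 6402)*(126780 - 37/4) = 35883*(507083/4) = 18195659289/4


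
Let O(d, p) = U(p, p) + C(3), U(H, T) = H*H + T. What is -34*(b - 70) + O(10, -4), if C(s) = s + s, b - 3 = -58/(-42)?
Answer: 47230/21 ≈ 2249.0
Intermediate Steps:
b = 92/21 (b = 3 - 58/(-42) = 3 - 58*(-1/42) = 3 + 29/21 = 92/21 ≈ 4.3810)
U(H, T) = T + H² (U(H, T) = H² + T = T + H²)
C(s) = 2*s
O(d, p) = 6 + p + p² (O(d, p) = (p + p²) + 2*3 = (p + p²) + 6 = 6 + p + p²)
-34*(b - 70) + O(10, -4) = -34*(92/21 - 70) + (6 - 4 + (-4)²) = -34*(-1378/21) + (6 - 4 + 16) = 46852/21 + 18 = 47230/21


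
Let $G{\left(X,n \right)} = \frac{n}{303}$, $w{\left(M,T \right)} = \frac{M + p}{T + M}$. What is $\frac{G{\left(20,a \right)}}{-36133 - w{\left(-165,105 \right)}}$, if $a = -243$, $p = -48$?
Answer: $\frac{1620}{72995831} \approx 2.2193 \cdot 10^{-5}$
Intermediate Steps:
$w{\left(M,T \right)} = \frac{-48 + M}{M + T}$ ($w{\left(M,T \right)} = \frac{M - 48}{T + M} = \frac{-48 + M}{M + T}$)
$G{\left(X,n \right)} = \frac{n}{303}$ ($G{\left(X,n \right)} = n \frac{1}{303} = \frac{n}{303}$)
$\frac{G{\left(20,a \right)}}{-36133 - w{\left(-165,105 \right)}} = \frac{\frac{1}{303} \left(-243\right)}{-36133 - \frac{-48 - 165}{-165 + 105}} = - \frac{81}{101 \left(-36133 - \frac{1}{-60} \left(-213\right)\right)} = - \frac{81}{101 \left(-36133 - \left(- \frac{1}{60}\right) \left(-213\right)\right)} = - \frac{81}{101 \left(-36133 - \frac{71}{20}\right)} = - \frac{81}{101 \left(- \frac{722731}{20}\right)} = \left(- \frac{81}{101}\right) \left(- \frac{20}{722731}\right) = \frac{1620}{72995831}$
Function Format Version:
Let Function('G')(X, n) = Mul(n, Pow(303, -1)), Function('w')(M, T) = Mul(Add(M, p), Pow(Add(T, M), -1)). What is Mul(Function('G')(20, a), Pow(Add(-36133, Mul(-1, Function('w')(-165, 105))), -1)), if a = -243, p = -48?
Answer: Rational(1620, 72995831) ≈ 2.2193e-5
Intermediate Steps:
Function('w')(M, T) = Mul(Pow(Add(M, T), -1), Add(-48, M)) (Function('w')(M, T) = Mul(Add(M, -48), Pow(Add(T, M), -1)) = Mul(Add(-48, M), Pow(Add(M, T), -1)) = Mul(Pow(Add(M, T), -1), Add(-48, M)))
Function('G')(X, n) = Mul(Rational(1, 303), n) (Function('G')(X, n) = Mul(n, Rational(1, 303)) = Mul(Rational(1, 303), n))
Mul(Function('G')(20, a), Pow(Add(-36133, Mul(-1, Function('w')(-165, 105))), -1)) = Mul(Mul(Rational(1, 303), -243), Pow(Add(-36133, Mul(-1, Mul(Pow(Add(-165, 105), -1), Add(-48, -165)))), -1)) = Mul(Rational(-81, 101), Pow(Add(-36133, Mul(-1, Mul(Pow(-60, -1), -213))), -1)) = Mul(Rational(-81, 101), Pow(Add(-36133, Mul(-1, Mul(Rational(-1, 60), -213))), -1)) = Mul(Rational(-81, 101), Pow(Add(-36133, Mul(-1, Rational(71, 20))), -1)) = Mul(Rational(-81, 101), Pow(Add(-36133, Rational(-71, 20)), -1)) = Mul(Rational(-81, 101), Pow(Rational(-722731, 20), -1)) = Mul(Rational(-81, 101), Rational(-20, 722731)) = Rational(1620, 72995831)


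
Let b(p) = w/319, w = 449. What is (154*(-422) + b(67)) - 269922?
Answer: -106835841/319 ≈ -3.3491e+5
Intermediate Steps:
b(p) = 449/319
(154*(-422) + b(67)) - 269922 = (154*(-422) + 449/319) - 269922 = (-64988 + 449/319) - 269922 = -20730723/319 - 269922 = -106835841/319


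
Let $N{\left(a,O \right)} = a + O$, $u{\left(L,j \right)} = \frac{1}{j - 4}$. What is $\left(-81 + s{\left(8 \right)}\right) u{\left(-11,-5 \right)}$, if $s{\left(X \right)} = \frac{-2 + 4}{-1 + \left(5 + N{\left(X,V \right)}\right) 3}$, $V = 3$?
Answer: $\frac{3805}{423} \approx 8.9953$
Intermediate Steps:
$u{\left(L,j \right)} = \frac{1}{-4 + j}$
$N{\left(a,O \right)} = O + a$
$s{\left(X \right)} = \frac{2}{23 + 3 X}$ ($s{\left(X \right)} = \frac{-2 + 4}{-1 + \left(5 + \left(3 + X\right)\right) 3} = \frac{2}{-1 + \left(8 + X\right) 3} = \frac{2}{-1 + \left(24 + 3 X\right)} = \frac{2}{23 + 3 X}$)
$\left(-81 + s{\left(8 \right)}\right) u{\left(-11,-5 \right)} = \frac{-81 + \frac{2}{23 + 3 \cdot 8}}{-4 - 5} = \frac{-81 + \frac{2}{23 + 24}}{-9} = \left(-81 + \frac{2}{47}\right) \left(- \frac{1}{9}\right) = \left(- \frac{3805}{47}\right) \left(- \frac{1}{9}\right) = \frac{3805}{423}$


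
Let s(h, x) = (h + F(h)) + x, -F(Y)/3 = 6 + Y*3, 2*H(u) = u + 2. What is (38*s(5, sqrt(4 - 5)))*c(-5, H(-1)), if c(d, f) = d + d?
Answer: 22040 - 380*I ≈ 22040.0 - 380.0*I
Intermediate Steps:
H(u) = 1 + u/2 (H(u) = (u + 2)/2 = (2 + u)/2 = 1 + u/2)
F(Y) = -18 - 9*Y (F(Y) = -3*(6 + Y*3) = -3*(6 + 3*Y) = -18 - 9*Y)
c(d, f) = 2*d
s(h, x) = -18 + x - 8*h (s(h, x) = (h + (-18 - 9*h)) + x = (-18 - 8*h) + x = -18 + x - 8*h)
(38*s(5, sqrt(4 - 5)))*c(-5, H(-1)) = (38*(-18 + sqrt(4 - 5) - 8*5))*(2*(-5)) = (38*(-18 + sqrt(-1) - 40))*(-10) = (38*(-18 + I - 40))*(-10) = (38*(-58 + I))*(-10) = (-2204 + 38*I)*(-10) = 22040 - 380*I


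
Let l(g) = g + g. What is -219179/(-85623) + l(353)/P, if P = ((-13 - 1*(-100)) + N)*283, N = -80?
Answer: 494643437/169619163 ≈ 2.9162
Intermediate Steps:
l(g) = 2*g
P = 1981 (P = ((-13 - 1*(-100)) - 80)*283 = ((-13 + 100) - 80)*283 = (87 - 80)*283 = 7*283 = 1981)
-219179/(-85623) + l(353)/P = -219179/(-85623) + (2*353)/1981 = -219179*(-1/85623) + 706*(1/1981) = 219179/85623 + 706/1981 = 494643437/169619163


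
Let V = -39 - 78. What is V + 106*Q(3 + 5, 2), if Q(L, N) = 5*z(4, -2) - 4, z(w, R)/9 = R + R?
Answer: -19621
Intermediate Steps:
z(w, R) = 18*R (z(w, R) = 9*(R + R) = 9*(2*R) = 18*R)
Q(L, N) = -184 (Q(L, N) = 5*(18*(-2)) - 4 = 5*(-36) - 4 = -180 - 4 = -184)
V = -117
V + 106*Q(3 + 5, 2) = -117 + 106*(-184) = -117 - 19504 = -19621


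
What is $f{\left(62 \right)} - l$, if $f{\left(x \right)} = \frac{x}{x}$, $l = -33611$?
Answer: $33612$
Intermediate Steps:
$f{\left(x \right)} = 1$
$f{\left(62 \right)} - l = 1 - -33611 = 1 + 33611 = 33612$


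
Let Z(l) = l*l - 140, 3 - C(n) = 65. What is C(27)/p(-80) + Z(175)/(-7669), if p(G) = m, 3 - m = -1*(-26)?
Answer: -225677/176387 ≈ -1.2794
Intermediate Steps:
m = -23 (m = 3 - (-1)*(-26) = 3 - 1*26 = 3 - 26 = -23)
C(n) = -62 (C(n) = 3 - 1*65 = 3 - 65 = -62)
Z(l) = -140 + l² (Z(l) = l² - 140 = -140 + l²)
p(G) = -23
C(27)/p(-80) + Z(175)/(-7669) = -62/(-23) + (-140 + 175²)/(-7669) = -62*(-1/23) + (-140 + 30625)*(-1/7669) = 62/23 + 30485*(-1/7669) = 62/23 - 30485/7669 = -225677/176387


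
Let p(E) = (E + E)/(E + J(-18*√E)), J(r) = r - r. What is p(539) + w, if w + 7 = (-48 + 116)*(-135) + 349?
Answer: -8836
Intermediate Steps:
J(r) = 0
p(E) = 2 (p(E) = (E + E)/(E + 0) = (2*E)/E = 2)
w = -8838 (w = -7 + ((-48 + 116)*(-135) + 349) = -7 + (68*(-135) + 349) = -7 + (-9180 + 349) = -7 - 8831 = -8838)
p(539) + w = 2 - 8838 = -8836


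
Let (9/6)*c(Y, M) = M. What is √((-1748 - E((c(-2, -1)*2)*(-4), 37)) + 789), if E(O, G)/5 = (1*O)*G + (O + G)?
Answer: 2*I*√4854/3 ≈ 46.447*I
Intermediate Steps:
c(Y, M) = 2*M/3
E(O, G) = 5*G + 5*O + 5*G*O (E(O, G) = 5*((1*O)*G + (O + G)) = 5*(O*G + (G + O)) = 5*(G*O + (G + O)) = 5*(G + O + G*O) = 5*G + 5*O + 5*G*O)
√((-1748 - E((c(-2, -1)*2)*(-4), 37)) + 789) = √((-1748 - (5*37 + 5*((((⅔)*(-1))*2)*(-4)) + 5*37*((((⅔)*(-1))*2)*(-4)))) + 789) = √((-1748 - (185 + 5*(-⅔*2*(-4)) + 5*37*(-⅔*2*(-4)))) + 789) = √((-1748 - (185 + 5*(-4/3*(-4)) + 5*37*(-4/3*(-4)))) + 789) = √((-1748 - (185 + 5*(16/3) + 5*37*(16/3))) + 789) = √((-1748 - (185 + 80/3 + 2960/3)) + 789) = √((-1748 - 1*3595/3) + 789) = √((-1748 - 3595/3) + 789) = √(-8839/3 + 789) = √(-6472/3) = 2*I*√4854/3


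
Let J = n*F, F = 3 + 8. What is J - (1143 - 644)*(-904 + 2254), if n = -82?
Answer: -674552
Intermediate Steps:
F = 11
J = -902 (J = -82*11 = -902)
J - (1143 - 644)*(-904 + 2254) = -902 - (1143 - 644)*(-904 + 2254) = -902 - 499*1350 = -902 - 1*673650 = -902 - 673650 = -674552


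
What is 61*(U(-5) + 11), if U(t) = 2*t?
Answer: 61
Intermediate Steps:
61*(U(-5) + 11) = 61*(2*(-5) + 11) = 61*(-10 + 11) = 61*1 = 61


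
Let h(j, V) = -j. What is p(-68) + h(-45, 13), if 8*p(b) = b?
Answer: 73/2 ≈ 36.500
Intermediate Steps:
p(b) = b/8
p(-68) + h(-45, 13) = (⅛)*(-68) - 1*(-45) = -17/2 + 45 = 73/2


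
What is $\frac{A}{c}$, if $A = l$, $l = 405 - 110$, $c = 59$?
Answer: $5$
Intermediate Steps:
$l = 295$ ($l = 405 - 110 = 295$)
$A = 295$
$\frac{A}{c} = \frac{295}{59} = 295 \cdot \frac{1}{59} = 5$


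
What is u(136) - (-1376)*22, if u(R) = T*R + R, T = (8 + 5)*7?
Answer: 42784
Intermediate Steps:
T = 91 (T = 13*7 = 91)
u(R) = 92*R (u(R) = 91*R + R = 92*R)
u(136) - (-1376)*22 = 92*136 - (-1376)*22 = 12512 - 1*(-30272) = 12512 + 30272 = 42784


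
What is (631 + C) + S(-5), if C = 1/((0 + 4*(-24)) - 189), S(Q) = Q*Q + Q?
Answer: 185534/285 ≈ 651.00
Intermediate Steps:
S(Q) = Q + Q**2 (S(Q) = Q**2 + Q = Q + Q**2)
C = -1/285 (C = 1/((0 - 96) - 189) = 1/(-96 - 189) = 1/(-285) = -1/285 ≈ -0.0035088)
(631 + C) + S(-5) = (631 - 1/285) - 5*(1 - 5) = 179834/285 - 5*(-4) = 179834/285 + 20 = 185534/285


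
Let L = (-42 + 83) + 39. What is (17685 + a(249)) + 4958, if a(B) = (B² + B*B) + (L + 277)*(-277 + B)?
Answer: 136649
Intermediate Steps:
L = 80 (L = 41 + 39 = 80)
a(B) = -98889 + 2*B² + 357*B (a(B) = (B² + B*B) + (80 + 277)*(-277 + B) = (B² + B²) + 357*(-277 + B) = 2*B² + (-98889 + 357*B) = -98889 + 2*B² + 357*B)
(17685 + a(249)) + 4958 = (17685 + (-98889 + 2*249² + 357*249)) + 4958 = (17685 + (-98889 + 2*62001 + 88893)) + 4958 = (17685 + (-98889 + 124002 + 88893)) + 4958 = (17685 + 114006) + 4958 = 131691 + 4958 = 136649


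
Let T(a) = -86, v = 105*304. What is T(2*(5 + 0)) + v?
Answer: 31834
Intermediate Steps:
v = 31920
T(2*(5 + 0)) + v = -86 + 31920 = 31834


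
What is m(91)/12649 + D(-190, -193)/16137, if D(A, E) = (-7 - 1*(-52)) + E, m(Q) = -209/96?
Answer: -61029875/6531741216 ≈ -0.0093436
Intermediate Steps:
m(Q) = -209/96 (m(Q) = -209*1/96 = -209/96)
D(A, E) = 45 + E (D(A, E) = (-7 + 52) + E = 45 + E)
m(91)/12649 + D(-190, -193)/16137 = -209/96/12649 + (45 - 193)/16137 = -209/96*1/12649 - 148*1/16137 = -209/1214304 - 148/16137 = -61029875/6531741216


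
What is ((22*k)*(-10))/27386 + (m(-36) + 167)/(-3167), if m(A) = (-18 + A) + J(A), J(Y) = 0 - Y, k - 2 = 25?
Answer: -11446247/43365731 ≈ -0.26395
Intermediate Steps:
k = 27 (k = 2 + 25 = 27)
J(Y) = -Y
m(A) = -18 (m(A) = (-18 + A) - A = -18)
((22*k)*(-10))/27386 + (m(-36) + 167)/(-3167) = ((22*27)*(-10))/27386 + (-18 + 167)/(-3167) = (594*(-10))*(1/27386) + 149*(-1/3167) = -5940*1/27386 - 149/3167 = -2970/13693 - 149/3167 = -11446247/43365731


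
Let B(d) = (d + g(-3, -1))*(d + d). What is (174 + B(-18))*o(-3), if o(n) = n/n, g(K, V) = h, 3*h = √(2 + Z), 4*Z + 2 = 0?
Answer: 822 - 6*√6 ≈ 807.30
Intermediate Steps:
Z = -½ (Z = -½ + (¼)*0 = -½ + 0 = -½ ≈ -0.50000)
h = √6/6 (h = √(2 - ½)/3 = √(3/2)/3 = (√6/2)/3 = √6/6 ≈ 0.40825)
g(K, V) = √6/6
o(n) = 1
B(d) = 2*d*(d + √6/6) (B(d) = (d + √6/6)*(d + d) = (d + √6/6)*(2*d) = 2*d*(d + √6/6))
(174 + B(-18))*o(-3) = (174 + (⅓)*(-18)*(√6 + 6*(-18)))*1 = (174 + (⅓)*(-18)*(√6 - 108))*1 = (174 + (⅓)*(-18)*(-108 + √6))*1 = (174 + (648 - 6*√6))*1 = (822 - 6*√6)*1 = 822 - 6*√6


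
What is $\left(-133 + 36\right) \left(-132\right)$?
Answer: $12804$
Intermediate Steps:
$\left(-133 + 36\right) \left(-132\right) = \left(-97\right) \left(-132\right) = 12804$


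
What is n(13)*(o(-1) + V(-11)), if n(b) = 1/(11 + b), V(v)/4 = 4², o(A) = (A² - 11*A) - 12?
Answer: 8/3 ≈ 2.6667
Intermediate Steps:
o(A) = -12 + A² - 11*A
V(v) = 64 (V(v) = 4*4² = 4*16 = 64)
n(13)*(o(-1) + V(-11)) = ((-12 + (-1)² - 11*(-1)) + 64)/(11 + 13) = ((-12 + 1 + 11) + 64)/24 = (0 + 64)/24 = (1/24)*64 = 8/3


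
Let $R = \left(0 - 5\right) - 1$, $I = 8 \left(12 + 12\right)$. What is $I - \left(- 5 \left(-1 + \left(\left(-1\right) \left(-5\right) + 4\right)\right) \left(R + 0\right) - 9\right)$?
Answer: $-39$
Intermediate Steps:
$I = 192$ ($I = 8 \cdot 24 = 192$)
$R = -6$ ($R = -5 - 1 = -6$)
$I - \left(- 5 \left(-1 + \left(\left(-1\right) \left(-5\right) + 4\right)\right) \left(R + 0\right) - 9\right) = 192 - \left(- 5 \left(-1 + \left(\left(-1\right) \left(-5\right) + 4\right)\right) \left(-6 + 0\right) - 9\right) = 192 - \left(- 5 \left(-1 + \left(5 + 4\right)\right) \left(-6\right) - 9\right) = 192 - \left(- 5 \left(-1 + 9\right) \left(-6\right) - 9\right) = 192 - \left(- 5 \cdot 8 \left(-6\right) - 9\right) = 192 - \left(\left(-5\right) \left(-48\right) - 9\right) = 192 - \left(240 - 9\right) = 192 - 231 = -39$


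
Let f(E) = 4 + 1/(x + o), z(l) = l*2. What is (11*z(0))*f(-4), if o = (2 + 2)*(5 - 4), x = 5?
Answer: 0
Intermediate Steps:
o = 4 (o = 4*1 = 4)
z(l) = 2*l
f(E) = 37/9 (f(E) = 4 + 1/(5 + 4) = 4 + 1/9 = 4 + ⅑ = 37/9)
(11*z(0))*f(-4) = (11*(2*0))*(37/9) = (11*0)*(37/9) = 0*(37/9) = 0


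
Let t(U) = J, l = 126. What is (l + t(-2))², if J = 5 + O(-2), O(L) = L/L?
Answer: 17424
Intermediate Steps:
O(L) = 1
J = 6 (J = 5 + 1 = 6)
t(U) = 6
(l + t(-2))² = (126 + 6)² = 132² = 17424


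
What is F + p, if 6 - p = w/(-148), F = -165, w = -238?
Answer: -11885/74 ≈ -160.61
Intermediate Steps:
p = 325/74 (p = 6 - (-238)/(-148) = 6 - (-238)*(-1)/148 = 6 - 1*119/74 = 6 - 119/74 = 325/74 ≈ 4.3919)
F + p = -165 + 325/74 = -11885/74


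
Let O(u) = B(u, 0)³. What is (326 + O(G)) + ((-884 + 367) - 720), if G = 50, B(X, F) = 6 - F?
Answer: -695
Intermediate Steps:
O(u) = 216 (O(u) = (6 - 1*0)³ = (6 + 0)³ = 6³ = 216)
(326 + O(G)) + ((-884 + 367) - 720) = (326 + 216) + ((-884 + 367) - 720) = 542 + (-517 - 720) = 542 - 1237 = -695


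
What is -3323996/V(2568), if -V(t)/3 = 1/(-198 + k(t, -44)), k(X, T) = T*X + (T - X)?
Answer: -384925384792/3 ≈ -1.2831e+11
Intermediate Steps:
k(X, T) = T - X + T*X
V(t) = -3/(-242 - 45*t) (V(t) = -3/(-198 + (-44 - t - 44*t)) = -3/(-198 + (-44 - 45*t)) = -3/(-242 - 45*t))
-3323996/V(2568) = -3323996/(3/(242 + 45*2568)) = -3323996/(3/(242 + 115560)) = -3323996/(3/115802) = -3323996/(3*(1/115802)) = -3323996/3/115802 = -3323996*115802/3 = -384925384792/3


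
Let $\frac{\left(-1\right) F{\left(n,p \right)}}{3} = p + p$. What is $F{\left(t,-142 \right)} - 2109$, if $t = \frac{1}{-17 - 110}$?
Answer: $-1257$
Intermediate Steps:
$t = - \frac{1}{127}$ ($t = \frac{1}{-127} = - \frac{1}{127} \approx -0.007874$)
$F{\left(n,p \right)} = - 6 p$ ($F{\left(n,p \right)} = - 3 \left(p + p\right) = - 3 \cdot 2 p = - 6 p$)
$F{\left(t,-142 \right)} - 2109 = \left(-6\right) \left(-142\right) - 2109 = 852 - 2109 = -1257$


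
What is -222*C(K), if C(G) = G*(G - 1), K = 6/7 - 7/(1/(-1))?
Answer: -586080/49 ≈ -11961.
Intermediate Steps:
K = 55/7 (K = 6*(⅐) - 7/(-1) = 6/7 - 7*(-1) = 6/7 + 7 = 55/7 ≈ 7.8571)
C(G) = G*(-1 + G)
-222*C(K) = -12210*(-1 + 55/7)/7 = -12210*48/(7*7) = -222*2640/49 = -586080/49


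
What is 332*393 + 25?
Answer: 130501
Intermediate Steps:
332*393 + 25 = 130476 + 25 = 130501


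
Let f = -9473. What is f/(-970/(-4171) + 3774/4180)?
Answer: -851338510/102041 ≈ -8343.1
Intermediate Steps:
f/(-970/(-4171) + 3774/4180) = -9473/(-970/(-4171) + 3774/4180) = -9473/(-970*(-1/4171) + 3774*(1/4180)) = -9473/(10/43 + 1887/2090) = -9473/102041/89870 = -9473*89870/102041 = -851338510/102041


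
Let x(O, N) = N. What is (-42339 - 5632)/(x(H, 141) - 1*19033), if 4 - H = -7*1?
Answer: 47971/18892 ≈ 2.5392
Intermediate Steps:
H = 11 (H = 4 - (-7) = 4 - 1*(-7) = 4 + 7 = 11)
(-42339 - 5632)/(x(H, 141) - 1*19033) = (-42339 - 5632)/(141 - 1*19033) = -47971/(141 - 19033) = -47971/(-18892) = -47971*(-1/18892) = 47971/18892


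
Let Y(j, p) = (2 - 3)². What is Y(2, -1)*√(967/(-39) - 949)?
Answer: I*√1481142/39 ≈ 31.206*I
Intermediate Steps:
Y(j, p) = 1 (Y(j, p) = (-1)² = 1)
Y(2, -1)*√(967/(-39) - 949) = 1*√(967/(-39) - 949) = 1*√(967*(-1/39) - 949) = 1*√(-967/39 - 949) = 1*√(-37978/39) = 1*(I*√1481142/39) = I*√1481142/39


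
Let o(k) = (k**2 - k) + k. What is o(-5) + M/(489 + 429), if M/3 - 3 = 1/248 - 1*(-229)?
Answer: 217193/8432 ≈ 25.758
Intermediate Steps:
o(k) = k**2
M = 172611/248 (M = 9 + 3*(1/248 - 1*(-229)) = 9 + 3*(1/248 + 229) = 9 + 3*(56793/248) = 9 + 170379/248 = 172611/248 ≈ 696.01)
o(-5) + M/(489 + 429) = (-5)**2 + 172611/(248*(489 + 429)) = 25 + (172611/248)/918 = 25 + (172611/248)*(1/918) = 25 + 6393/8432 = 217193/8432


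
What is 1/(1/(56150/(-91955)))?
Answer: -11230/18391 ≈ -0.61062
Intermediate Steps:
1/(1/(56150/(-91955))) = 1/(1/(56150*(-1/91955))) = 1/(1/(-11230/18391)) = 1/(-18391/11230) = -11230/18391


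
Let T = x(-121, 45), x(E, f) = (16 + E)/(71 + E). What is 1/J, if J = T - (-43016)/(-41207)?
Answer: 412070/435187 ≈ 0.94688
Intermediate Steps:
x(E, f) = (16 + E)/(71 + E)
T = 21/10 (T = (16 - 121)/(71 - 121) = -105/(-50) = -1/50*(-105) = 21/10 ≈ 2.1000)
J = 435187/412070 (J = 21/10 - (-43016)/(-41207) = 21/10 - (-43016)*(-1)/41207 = 21/10 - 1*43016/41207 = 21/10 - 43016/41207 = 435187/412070 ≈ 1.0561)
1/J = 1/(435187/412070) = 412070/435187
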